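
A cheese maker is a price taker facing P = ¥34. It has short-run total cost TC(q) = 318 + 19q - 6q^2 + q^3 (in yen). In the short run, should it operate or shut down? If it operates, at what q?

From TC, MC = TC'(q) = 19 - 12q + 3q^2 and AVC = VC/q = 19 - 6q + q^2.
AVC is minimized where dAVC/dq = -6 + 2q = 0, at q = 3; min AVC = 19 - 6·3 + 3^2 = ¥10.
Since P = ¥34 ≥ min AVC = ¥10, price covers variable cost and the firm should produce.
Set P = MC: 34 = 19 - 12q + 3q^2 → -15 - 12q + 3q^2 = 0. The roots are q = -1 and q = 5; the profit-maximizing output is on the rising part of MC, so q* = 5.
Check: AVC at q = 5 is ¥14 ≤ P, so revenue covers variable cost.
Profit = P·q − TC = 34·5 − 388 = -¥218, a loss, but smaller than the ¥318 fixed cost the firm would lose by shutting down.

Produce at q = 5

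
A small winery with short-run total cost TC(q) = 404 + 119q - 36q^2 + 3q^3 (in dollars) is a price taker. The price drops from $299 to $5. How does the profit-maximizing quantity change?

AVC = 119 - 36q + 3q^2, minimized at q = 6 where min AVC = $11. MC = 119 - 72q + 9q^2.
At P = $299 ≥ min AVC, set P = MC on the rising branch: q = 10.
At P = $5 < min AVC = $11, price no longer covers variable cost at any output, so the firm shuts down: q = 0.

Output falls from 10 to 0 (the firm shuts down)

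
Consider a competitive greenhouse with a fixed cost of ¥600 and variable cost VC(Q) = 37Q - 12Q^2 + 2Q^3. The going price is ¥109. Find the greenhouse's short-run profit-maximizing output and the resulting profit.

AVC = 37 - 12Q + 2Q^2; min AVC = ¥19 at Q = 3. Since P = ¥109 ≥ min AVC, the firm produces.
MC = 37 - 24Q + 6Q^2. Setting P = MC and taking the root on the rising branch gives Q* = 6.
TR = 109·6 = 654. TC = 600 + 222 = 822. Profit = 654 − 822 = -¥168.
That loss of ¥168 beats the ¥600 the firm would lose by shutting down; producing recovers ¥432 of fixed cost.

Profit = -¥168 at Q = 6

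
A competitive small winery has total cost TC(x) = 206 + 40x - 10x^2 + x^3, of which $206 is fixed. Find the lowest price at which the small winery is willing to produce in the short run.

The firm shuts down when price falls below the minimum of average variable cost. AVC = VC/x = 40 - 10x + x^2.
At the minimum of AVC, MC = AVC. MC = 40 - 20x + 3x^2; setting MC = AVC gives 2x^2 - 10x = 0, so x = 5. min AVC = 15.
For P < $15 the firm produces nothing.

$15 per unit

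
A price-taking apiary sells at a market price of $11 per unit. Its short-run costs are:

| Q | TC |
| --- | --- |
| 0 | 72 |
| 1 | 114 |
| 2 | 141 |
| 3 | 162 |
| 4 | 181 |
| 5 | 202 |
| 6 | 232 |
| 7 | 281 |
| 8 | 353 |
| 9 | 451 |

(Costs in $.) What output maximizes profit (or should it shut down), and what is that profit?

Profit at each row (π = 11Q − TC): Q=0: -72; Q=1: -103; Q=2: -119; Q=3: -129; Q=4: -137; Q=5: -147; Q=6: -166; Q=7: -204; Q=8: -265; Q=9: -352.
Profit is highest at Q = 0. Equivalently, the lowest AVC in the table is 130/5 ≈ $26 at Q = 5, and P = $11 falls below it — price never covers variable cost, so the firm shuts down and loses only its fixed cost.

Q = 0 (shut down); profit = -$72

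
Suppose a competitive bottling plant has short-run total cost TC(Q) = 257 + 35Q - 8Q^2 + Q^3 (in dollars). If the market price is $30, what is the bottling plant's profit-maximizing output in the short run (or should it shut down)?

From TC, MC = TC'(Q) = 35 - 16Q + 3Q^2 and AVC = VC/Q = 35 - 8Q + Q^2.
AVC hits its minimum where MC = AVC, at Q = 4, giving min AVC = 35 - 8·4 + 4^2 = $19.
P = $30 exceeds min AVC = $19, so the firm stays open.
P = MC gives 5 - 16Q + 3Q^2 = 0, with roots 1/3 and 5. Take the larger (rising MC): Q* = 5.
Check: AVC at Q = 5 is $20 ≤ P, so revenue covers variable cost.
Profit = P·Q − TC = 30·5 − 357 = -$207, a loss, but smaller than the $257 fixed cost the firm would lose by shutting down.

Produce at Q = 5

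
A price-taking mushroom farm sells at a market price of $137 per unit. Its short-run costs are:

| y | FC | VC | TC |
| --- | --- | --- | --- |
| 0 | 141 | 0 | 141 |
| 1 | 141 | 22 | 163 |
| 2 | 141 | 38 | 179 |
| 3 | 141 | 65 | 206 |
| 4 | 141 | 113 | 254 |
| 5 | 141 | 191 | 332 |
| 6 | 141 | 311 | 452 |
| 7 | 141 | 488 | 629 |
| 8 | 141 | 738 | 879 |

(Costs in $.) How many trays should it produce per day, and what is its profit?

Compute π = P·y − TC at each output: y=0: -141; y=1: -26; y=2: 95; y=3: 205; y=4: 294; y=5: 353; y=6: 370; y=7: 330; y=8: 217.
Profit is maximized at y = 6. AVC there is 311/6 = $51.83 ≤ P, so producing beats shutting down (which would give -$141).

y = 6; profit = $370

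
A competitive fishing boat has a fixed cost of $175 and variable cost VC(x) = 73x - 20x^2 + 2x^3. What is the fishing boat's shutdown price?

$23 per unit

The shutdown price is the minimum of AVC. VC = 73x - 20x^2 + 2x^3, so AVC = 73 - 20x + 2x^2.
dAVC/dx = -20 + 4x = 0 gives x = 5. min AVC = 73 - 20·5 + 2·5^2 = 23.
The firm shuts down for any P below $23.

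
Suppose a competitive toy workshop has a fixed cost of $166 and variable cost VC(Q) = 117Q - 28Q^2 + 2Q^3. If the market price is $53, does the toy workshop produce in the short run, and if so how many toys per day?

Strip out fixed cost: VC = 117Q - 28Q^2 + 2Q^3. Then AVC = 117 - 28Q + 2Q^2 and MC = 117 - 56Q + 6Q^2.
AVC hits its minimum where MC = AVC, at Q = 7, giving min AVC = 117 - 28·7 + 2·7^2 = $19.
Since P = $53 ≥ min AVC = $19, price covers variable cost and the firm should produce.
P = MC gives 64 - 56Q + 6Q^2 = 0, with roots 4/3 and 8. Take the larger (rising MC): Q* = 8.
Check: AVC at Q = 8 is $21 ≤ P, so revenue covers variable cost.
Profit = P·Q − TC = 53·8 − 334 = $90.

Produce at Q = 8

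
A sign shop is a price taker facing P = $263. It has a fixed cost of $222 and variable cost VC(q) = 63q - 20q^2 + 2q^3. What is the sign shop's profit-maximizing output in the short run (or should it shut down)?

From TC, MC = TC'(q) = 63 - 40q + 6q^2 and AVC = VC/q = 63 - 20q + 2q^2.
The AVC parabola has its vertex at q = 20/4 = 5, where AVC = 63 - 20·5 + 2·5^2 = $13.
Because $263 ≥ $13, revenue can cover variable cost; the firm operates.
Solving P = MC: -200 - 40q + 6q^2 = 0 ⇒ q = -10/3 or 10. On the upward-sloping branch, q* = 10.
Check: AVC at q = 10 is $63 ≤ P, so revenue covers variable cost.
Profit = P·q − TC = 263·10 − 852 = $1778.

Produce at q = 10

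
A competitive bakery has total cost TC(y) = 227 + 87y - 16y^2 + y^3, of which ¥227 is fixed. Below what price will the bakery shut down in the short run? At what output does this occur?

¥23 per unit, at y = 8

The firm shuts down when price falls below the minimum of average variable cost. AVC = VC/y = 87 - 16y + y^2.
At the minimum of AVC, MC = AVC. MC = 87 - 32y + 3y^2; setting MC = AVC gives 2y^2 - 16y = 0, so y = 8. min AVC = 23.
So the shutdown price is ¥23.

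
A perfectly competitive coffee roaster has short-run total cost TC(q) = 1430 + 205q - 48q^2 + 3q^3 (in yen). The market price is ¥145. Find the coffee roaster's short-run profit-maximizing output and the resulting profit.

Profit = -¥230 at q = 10

AVC = 205 - 48q + 3q^2 has its minimum ¥13 at q = 8; price ¥145 clears that bar, so the firm operates.
With MC = 205 - 96q + 9q^2, P = MC on the upward-sloping part at q* = 10.
TR = 145·10 = 1450. TC = 1430 + 250 = 1680. Profit = 1450 − 1680 = -¥230.
That loss of ¥230 beats the ¥1430 the firm would lose by shutting down; producing recovers ¥1200 of fixed cost.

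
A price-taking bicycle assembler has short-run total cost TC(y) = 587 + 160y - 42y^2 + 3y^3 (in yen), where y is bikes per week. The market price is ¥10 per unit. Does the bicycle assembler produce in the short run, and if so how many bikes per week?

Shut down

Strip out fixed cost: VC = 160y - 42y^2 + 3y^3. Then AVC = 160 - 42y + 3y^2 and MC = 160 - 84y + 9y^2.
AVC is minimized where dAVC/dy = -42 + 6y = 0, at y = 7; min AVC = 160 - 42·7 + 3·7^2 = ¥13.
Since P = ¥10 < min AVC = ¥13, price fails to cover variable cost at any output.
Best response: produce nothing and absorb the ¥587 fixed cost.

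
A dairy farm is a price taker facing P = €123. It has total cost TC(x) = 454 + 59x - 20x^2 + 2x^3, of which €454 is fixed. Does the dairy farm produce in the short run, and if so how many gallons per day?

Variable cost is VC = 59x - 20x^2 + 2x^3, so AVC = VC/x = 59 - 20x + 2x^2 and MC = dTC/dx = 59 - 40x + 6x^2.
The AVC parabola has its vertex at x = 20/4 = 5, where AVC = 59 - 20·5 + 2·5^2 = €9.
P = €123 exceeds min AVC = €9, so the firm stays open.
Set P = MC: 123 = 59 - 40x + 6x^2 → -64 - 40x + 6x^2 = 0. The roots are x = -4/3 and x = 8; the profit-maximizing output is on the rising part of MC, so x* = 8.
Check: AVC at x = 8 is €27 ≤ P, so revenue covers variable cost.
Profit = P·x − TC = 123·8 − 670 = €314.

Produce at x = 8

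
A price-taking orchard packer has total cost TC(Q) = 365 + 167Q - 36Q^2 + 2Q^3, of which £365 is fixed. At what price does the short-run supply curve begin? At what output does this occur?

£5 per unit, at Q = 9

The shutdown price is the minimum of AVC. VC = 167Q - 36Q^2 + 2Q^3, so AVC = 167 - 36Q + 2Q^2.
dAVC/dQ = -36 + 4Q = 0 gives Q = 9. min AVC = 167 - 36·9 + 2·9^2 = 5.
For P < £5 the firm produces nothing.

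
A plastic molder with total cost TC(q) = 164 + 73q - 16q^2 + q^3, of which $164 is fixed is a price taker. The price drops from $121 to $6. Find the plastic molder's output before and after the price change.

Output falls from 12 to 0 (the firm shuts down)

AVC = 73 - 16q + q^2, minimized at q = 8 where min AVC = $9. MC = 73 - 32q + 3q^2.
At P = $121 ≥ min AVC, set P = MC on the rising branch: q = 12.
At P = $6 < min AVC = $9, price no longer covers variable cost at any output, so the firm shuts down: q = 0.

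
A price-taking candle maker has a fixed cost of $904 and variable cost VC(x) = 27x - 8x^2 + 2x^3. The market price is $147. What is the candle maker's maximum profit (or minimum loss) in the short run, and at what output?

AVC = 27 - 8x + 2x^2 has its minimum $19 at x = 2; price $147 clears that bar, so the firm operates.
MC = 27 - 16x + 6x^2. Setting P = MC and taking the root on the rising branch gives x* = 6.
TR = 147·6 = 882. TC = 904 + 306 = 1210. Profit = 882 − 1210 = -$328.
Shutting down would mean losing the fixed cost of $904, so operating at a loss of $328 is better by $576.

Profit = -$328 at x = 6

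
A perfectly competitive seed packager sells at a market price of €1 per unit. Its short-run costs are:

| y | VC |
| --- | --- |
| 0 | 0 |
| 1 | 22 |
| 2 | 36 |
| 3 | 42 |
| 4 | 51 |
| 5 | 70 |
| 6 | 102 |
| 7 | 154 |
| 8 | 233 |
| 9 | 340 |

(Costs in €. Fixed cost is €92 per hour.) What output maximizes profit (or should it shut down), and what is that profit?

Tabulate TR − TC: y=0: -92; y=1: -113; y=2: -126; y=3: -131; y=4: -139; y=5: -157; y=6: -188; y=7: -239; y=8: -317; y=9: -423.
Profit is highest at y = 0. Equivalently, the lowest AVC in the table is 51/4 ≈ €12.75 at y = 4, and P = €1 falls below it — price never covers variable cost, so the firm shuts down and loses only its fixed cost.

y = 0 (shut down); profit = -€92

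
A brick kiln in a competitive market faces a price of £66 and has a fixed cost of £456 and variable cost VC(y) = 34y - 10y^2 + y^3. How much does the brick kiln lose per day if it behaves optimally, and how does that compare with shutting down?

AVC = 34 - 10y + y^2; min AVC = £9 at y = 5. Since P = £66 ≥ min AVC, the firm produces.
With MC = 34 - 20y + 3y^2, P = MC on the upward-sloping part at y* = 8.
TR = 66·8 = 528. TC = 456 + 144 = 600. Profit = 528 − 600 = -£72.
By producing, the firm covers all variable cost plus £384 of fixed cost; shutting down would lose the full £456.

Profit = -£72 at y = 8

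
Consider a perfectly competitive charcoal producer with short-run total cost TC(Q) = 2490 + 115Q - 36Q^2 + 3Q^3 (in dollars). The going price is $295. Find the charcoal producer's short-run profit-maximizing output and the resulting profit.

Profit = -$90 at Q = 10

AVC = 115 - 36Q + 3Q^2 has its minimum $7 at Q = 6; price $295 clears that bar, so the firm operates.
With MC = 115 - 72Q + 9Q^2, P = MC on the upward-sloping part at Q* = 10.
TR = 295·10 = 2950. TC = 2490 + 550 = 3040. Profit = 2950 − 3040 = -$90.
By producing, the firm covers all variable cost plus $2400 of fixed cost; shutting down would lose the full $2490.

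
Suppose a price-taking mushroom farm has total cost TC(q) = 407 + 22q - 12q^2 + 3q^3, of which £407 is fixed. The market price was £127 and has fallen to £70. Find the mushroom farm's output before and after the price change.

Output falls from 5 to 4

AVC = 22 - 12q + 3q^2, minimized at q = 2 where min AVC = £10. MC = 22 - 24q + 9q^2.
With P = £127 above the shutdown price, P = MC gives q = 5.
At P = £70 ≥ min AVC, set P = MC: q = 4. The firm stays open but cuts output.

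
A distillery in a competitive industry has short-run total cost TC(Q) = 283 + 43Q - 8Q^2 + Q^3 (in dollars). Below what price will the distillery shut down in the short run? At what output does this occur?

$27 per unit, at Q = 4

The shutdown price is the minimum of AVC. VC = 43Q - 8Q^2 + Q^3, so AVC = 43 - 8Q + Q^2.
At the minimum of AVC, MC = AVC. MC = 43 - 16Q + 3Q^2; setting MC = AVC gives 2Q^2 - 8Q = 0, so Q = 4. min AVC = 27.
For P < $27 the firm produces nothing.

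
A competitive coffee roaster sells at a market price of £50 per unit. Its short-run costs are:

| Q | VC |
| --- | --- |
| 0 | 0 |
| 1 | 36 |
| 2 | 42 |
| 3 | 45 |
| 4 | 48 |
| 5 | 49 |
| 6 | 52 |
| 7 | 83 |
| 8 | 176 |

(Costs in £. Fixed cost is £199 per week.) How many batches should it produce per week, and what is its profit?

Profit at each row (π = 50Q − TC): Q=0: -199; Q=1: -185; Q=2: -141; Q=3: -94; Q=4: -47; Q=5: 2; Q=6: 49; Q=7: 68; Q=8: 25.
Profit is maximized at Q = 7. AVC there is 83/7 = £11.86 ≤ P, so producing beats shutting down (which would give -£199).

Q = 7; profit = £68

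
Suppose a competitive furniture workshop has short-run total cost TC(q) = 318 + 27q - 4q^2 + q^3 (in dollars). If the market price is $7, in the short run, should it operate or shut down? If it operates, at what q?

Shut down

From TC, MC = TC'(q) = 27 - 8q + 3q^2 and AVC = VC/q = 27 - 4q + q^2.
The AVC parabola has its vertex at q = 4/2 = 2, where AVC = 27 - 4·2 + 2^2 = $23.
With P < min AVC ($7 < $23), every unit sold adds to the loss.
The firm minimizes its loss by shutting down and losing only its fixed cost of $318.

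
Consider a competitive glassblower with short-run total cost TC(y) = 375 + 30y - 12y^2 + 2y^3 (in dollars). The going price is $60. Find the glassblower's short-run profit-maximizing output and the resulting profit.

AVC = 30 - 12y + 2y^2 has its minimum $12 at y = 3; price $60 clears that bar, so the firm operates.
With MC = 30 - 24y + 6y^2, P = MC on the upward-sloping part at y* = 5.
TR = 60·5 = 300. TC = 375 + 100 = 475. Profit = 300 − 475 = -$175.
Shutting down would mean losing the fixed cost of $375, so operating at a loss of $175 is better by $200.

Profit = -$175 at y = 5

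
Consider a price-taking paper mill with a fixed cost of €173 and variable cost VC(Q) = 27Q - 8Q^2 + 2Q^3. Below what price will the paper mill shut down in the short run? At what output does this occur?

€19 per unit, at Q = 2

Short-run supply begins at min AVC. From VC = 27Q - 8Q^2 + 2Q^3, AVC = 27 - 8Q + 2Q^2.
At the minimum of AVC, MC = AVC. MC = 27 - 16Q + 6Q^2; setting MC = AVC gives 4Q^2 - 8Q = 0, so Q = 2. min AVC = 19.
For P < €19 the firm produces nothing.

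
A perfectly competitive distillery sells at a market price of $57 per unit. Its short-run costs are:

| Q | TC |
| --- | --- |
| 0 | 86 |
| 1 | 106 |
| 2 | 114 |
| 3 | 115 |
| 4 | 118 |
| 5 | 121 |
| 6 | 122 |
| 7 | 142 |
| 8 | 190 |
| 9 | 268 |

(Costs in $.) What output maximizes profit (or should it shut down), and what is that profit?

Profit at each row (π = 57Q − TC): Q=0: -86; Q=1: -49; Q=2: 0; Q=3: 56; Q=4: 110; Q=5: 164; Q=6: 220; Q=7: 257; Q=8: 266; Q=9: 245.
Profit is maximized at Q = 8. AVC there is 104/8 = $13 ≤ P, so producing beats shutting down (which would give -$86).

Q = 8; profit = $266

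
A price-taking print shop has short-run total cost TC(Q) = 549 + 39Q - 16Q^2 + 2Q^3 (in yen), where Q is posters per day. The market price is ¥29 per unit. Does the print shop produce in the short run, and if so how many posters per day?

Produce at Q = 5

Variable cost is VC = 39Q - 16Q^2 + 2Q^3, so AVC = VC/Q = 39 - 16Q + 2Q^2 and MC = dTC/dQ = 39 - 32Q + 6Q^2.
AVC is minimized where dAVC/dQ = -16 + 4Q = 0, at Q = 4; min AVC = 39 - 16·4 + 2·4^2 = ¥7.
Since P = ¥29 ≥ min AVC = ¥7, price covers variable cost and the firm should produce.
P = MC gives 10 - 32Q + 6Q^2 = 0, with roots 1/3 and 5. Take the larger (rising MC): Q* = 5.
Check: AVC at Q = 5 is ¥9 ≤ P, so revenue covers variable cost.
Profit = P·Q − TC = 29·5 − 594 = -¥449, a loss, but smaller than the ¥549 fixed cost the firm would lose by shutting down.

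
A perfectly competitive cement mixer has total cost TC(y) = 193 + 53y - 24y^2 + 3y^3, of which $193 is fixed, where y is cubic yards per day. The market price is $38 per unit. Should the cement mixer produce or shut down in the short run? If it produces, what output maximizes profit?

Strip out fixed cost: VC = 53y - 24y^2 + 3y^3. Then AVC = 53 - 24y + 3y^2 and MC = 53 - 48y + 9y^2.
AVC hits its minimum where MC = AVC, at y = 4, giving min AVC = 53 - 24·4 + 3·4^2 = $5.
Because $38 ≥ $5, revenue can cover variable cost; the firm operates.
P = MC gives 15 - 48y + 9y^2 = 0, with roots 1/3 and 5. Take the larger (rising MC): y* = 5.
Check: AVC at y = 5 is $8 ≤ P, so revenue covers variable cost.
Profit = P·y − TC = 38·5 − 233 = -$43, a loss, but smaller than the $193 fixed cost the firm would lose by shutting down.

Produce at y = 5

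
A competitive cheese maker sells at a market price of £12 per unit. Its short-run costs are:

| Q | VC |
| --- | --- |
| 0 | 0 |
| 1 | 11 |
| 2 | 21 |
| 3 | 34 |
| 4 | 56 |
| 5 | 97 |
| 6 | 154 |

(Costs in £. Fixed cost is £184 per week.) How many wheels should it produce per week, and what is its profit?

Profit at each row (π = 12Q − TC): Q=0: -184; Q=1: -183; Q=2: -181; Q=3: -182; Q=4: -192; Q=5: -221; Q=6: -266.
Profit is maximized at Q = 2. AVC there is 21/2 = £10.50 ≤ P, so producing beats shutting down (which would give -£184).

Q = 2; profit = -£181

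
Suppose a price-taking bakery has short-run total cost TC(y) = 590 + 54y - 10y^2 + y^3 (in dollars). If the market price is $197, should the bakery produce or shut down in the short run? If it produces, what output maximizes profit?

Produce at y = 11

Variable cost is VC = 54y - 10y^2 + y^3, so AVC = VC/y = 54 - 10y + y^2 and MC = dTC/dy = 54 - 20y + 3y^2.
AVC hits its minimum where MC = AVC, at y = 5, giving min AVC = 54 - 10·5 + 5^2 = $29.
Because $197 ≥ $29, revenue can cover variable cost; the firm operates.
Solving P = MC: -143 - 20y + 3y^2 = 0 ⇒ y = -13/3 or 11. On the upward-sloping branch, y* = 11.
Check: AVC at y = 11 is $65 ≤ P, so revenue covers variable cost.
Profit = P·y − TC = 197·11 − 1305 = $862.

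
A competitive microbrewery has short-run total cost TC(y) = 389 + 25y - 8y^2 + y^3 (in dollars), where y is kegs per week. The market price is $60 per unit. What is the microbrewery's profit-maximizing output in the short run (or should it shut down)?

Strip out fixed cost: VC = 25y - 8y^2 + y^3. Then AVC = 25 - 8y + y^2 and MC = 25 - 16y + 3y^2.
AVC hits its minimum where MC = AVC, at y = 4, giving min AVC = 25 - 8·4 + 4^2 = $9.
Because $60 ≥ $9, revenue can cover variable cost; the firm operates.
Solving P = MC: -35 - 16y + 3y^2 = 0 ⇒ y = -5/3 or 7. On the upward-sloping branch, y* = 7.
Check: AVC at y = 7 is $18 ≤ P, so revenue covers variable cost.
Profit = P·y − TC = 60·7 − 515 = -$95, a loss, but smaller than the $389 fixed cost the firm would lose by shutting down.

Produce at y = 7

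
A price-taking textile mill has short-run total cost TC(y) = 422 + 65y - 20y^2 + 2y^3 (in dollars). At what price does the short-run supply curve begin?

Short-run supply begins at min AVC. From VC = 65y - 20y^2 + 2y^3, AVC = 65 - 20y + 2y^2.
At the minimum of AVC, MC = AVC. MC = 65 - 40y + 6y^2; setting MC = AVC gives 4y^2 - 20y = 0, so y = 5. min AVC = 15.
So the shutdown price is $15.

$15 per unit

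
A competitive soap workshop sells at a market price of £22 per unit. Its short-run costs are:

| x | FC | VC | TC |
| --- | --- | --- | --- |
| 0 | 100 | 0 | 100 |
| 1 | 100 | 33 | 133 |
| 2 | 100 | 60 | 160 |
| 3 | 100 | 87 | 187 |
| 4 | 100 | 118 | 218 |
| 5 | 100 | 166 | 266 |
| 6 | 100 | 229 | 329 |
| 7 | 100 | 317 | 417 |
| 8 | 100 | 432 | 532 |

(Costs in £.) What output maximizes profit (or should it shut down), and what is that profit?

x = 0 (shut down); profit = -£100

Profit at each row (π = 22x − TC): x=0: -100; x=1: -111; x=2: -116; x=3: -121; x=4: -130; x=5: -156; x=6: -197; x=7: -263; x=8: -356.
Profit is highest at x = 0. Equivalently, the lowest AVC in the table is 87/3 ≈ £29 at x = 3, and P = £22 falls below it — price never covers variable cost, so the firm shuts down and loses only its fixed cost.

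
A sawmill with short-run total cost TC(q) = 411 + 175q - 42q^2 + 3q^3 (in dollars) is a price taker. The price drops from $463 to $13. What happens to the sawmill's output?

Output falls from 12 to 0 (the firm shuts down)

AVC = 175 - 42q + 3q^2, minimized at q = 7 where min AVC = $28. MC = 175 - 84q + 9q^2.
At P = $463 ≥ min AVC, set P = MC on the rising branch: q = 12.
At P = $13 < min AVC = $28, price no longer covers variable cost at any output, so the firm shuts down: q = 0.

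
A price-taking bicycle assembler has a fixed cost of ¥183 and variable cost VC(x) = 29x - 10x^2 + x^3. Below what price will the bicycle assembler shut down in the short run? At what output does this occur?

Short-run supply begins at min AVC. From VC = 29x - 10x^2 + x^3, AVC = 29 - 10x + x^2.
At the minimum of AVC, MC = AVC. MC = 29 - 20x + 3x^2; setting MC = AVC gives 2x^2 - 10x = 0, so x = 5. min AVC = 4.
For P < ¥4 the firm produces nothing.

¥4 per unit, at x = 5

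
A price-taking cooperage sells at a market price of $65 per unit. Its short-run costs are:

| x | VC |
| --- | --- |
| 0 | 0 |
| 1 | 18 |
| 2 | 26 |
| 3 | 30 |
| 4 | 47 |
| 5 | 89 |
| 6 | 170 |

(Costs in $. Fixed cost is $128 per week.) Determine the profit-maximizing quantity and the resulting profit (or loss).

Compute π = P·x − TC at each output: x=0: -128; x=1: -81; x=2: -24; x=3: 37; x=4: 85; x=5: 108; x=6: 92.
Profit is maximized at x = 5. AVC there is 89/5 = $17.80 ≤ P, so producing beats shutting down (which would give -$128).

x = 5; profit = $108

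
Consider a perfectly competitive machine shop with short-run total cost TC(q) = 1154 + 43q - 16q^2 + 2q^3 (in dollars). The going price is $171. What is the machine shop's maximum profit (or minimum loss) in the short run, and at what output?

Profit = -$130 at q = 8

AVC = 43 - 16q + 2q^2 has its minimum $11 at q = 4; price $171 clears that bar, so the firm operates.
MC = 43 - 32q + 6q^2. Setting P = MC and taking the root on the rising branch gives q* = 8.
TR = 171·8 = 1368. TC = 1154 + 344 = 1498. Profit = 1368 − 1498 = -$130.
That loss of $130 beats the $1154 the firm would lose by shutting down; producing recovers $1024 of fixed cost.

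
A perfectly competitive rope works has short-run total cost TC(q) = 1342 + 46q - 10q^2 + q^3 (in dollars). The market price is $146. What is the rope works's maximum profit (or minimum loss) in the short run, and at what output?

Profit = -$342 at q = 10

AVC = 46 - 10q + q^2 has its minimum $21 at q = 5; price $146 clears that bar, so the firm operates.
MC = 46 - 20q + 3q^2. Setting P = MC and taking the root on the rising branch gives q* = 10.
TR = 146·10 = 1460. TC = 1342 + 460 = 1802. Profit = 1460 − 1802 = -$342.
Shutting down would mean losing the fixed cost of $1342, so operating at a loss of $342 is better by $1000.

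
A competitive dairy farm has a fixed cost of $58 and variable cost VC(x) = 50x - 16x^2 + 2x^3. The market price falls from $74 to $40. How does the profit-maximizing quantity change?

AVC = 50 - 16x + 2x^2, minimized at x = 4 where min AVC = $18. MC = 50 - 32x + 6x^2.
At P = $74 ≥ min AVC, set P = MC on the rising branch: x = 6.
At P = $40 ≥ min AVC, set P = MC: x = 5. The firm stays open but cuts output.

Output falls from 6 to 5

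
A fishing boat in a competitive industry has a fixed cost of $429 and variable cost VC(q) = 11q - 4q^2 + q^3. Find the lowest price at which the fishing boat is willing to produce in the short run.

$7 per unit

The shutdown price is the minimum of AVC. VC = 11q - 4q^2 + q^3, so AVC = 11 - 4q + q^2.
dAVC/dq = -4 + 2q = 0 gives q = 2. min AVC = 11 - 4·2 + 2^2 = 7.
For P < $7 the firm produces nothing.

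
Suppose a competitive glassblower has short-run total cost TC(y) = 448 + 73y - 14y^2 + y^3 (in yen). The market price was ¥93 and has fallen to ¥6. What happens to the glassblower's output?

Output falls from 10 to 0 (the firm shuts down)

MC = 73 - 28y + 3y^2; the shutdown threshold is min AVC = ¥24 (at y = 7).
At P = ¥93 ≥ min AVC, set P = MC on the rising branch: y = 10.
At P = ¥6 < min AVC = ¥24, price no longer covers variable cost at any output, so the firm shuts down: y = 0.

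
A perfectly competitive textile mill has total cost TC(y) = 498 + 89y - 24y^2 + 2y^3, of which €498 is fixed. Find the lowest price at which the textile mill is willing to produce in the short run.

The firm shuts down when price falls below the minimum of average variable cost. AVC = VC/y = 89 - 24y + 2y^2.
At the minimum of AVC, MC = AVC. MC = 89 - 48y + 6y^2; setting MC = AVC gives 4y^2 - 24y = 0, so y = 6. min AVC = 17.
The firm shuts down for any P below €17.

€17 per unit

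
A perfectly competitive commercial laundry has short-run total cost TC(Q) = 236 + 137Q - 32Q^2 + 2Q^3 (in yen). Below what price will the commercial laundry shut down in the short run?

¥9 per unit

The shutdown price is the minimum of AVC. VC = 137Q - 32Q^2 + 2Q^3, so AVC = 137 - 32Q + 2Q^2.
dAVC/dQ = -32 + 4Q = 0 gives Q = 8. min AVC = 137 - 32·8 + 2·8^2 = 9.
The firm shuts down for any P below ¥9.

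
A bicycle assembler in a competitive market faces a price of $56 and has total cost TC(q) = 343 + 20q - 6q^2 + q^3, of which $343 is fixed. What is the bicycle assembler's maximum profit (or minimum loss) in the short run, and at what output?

AVC = 20 - 6q + q^2 has its minimum $11 at q = 3; price $56 clears that bar, so the firm operates.
MC = 20 - 12q + 3q^2. Setting P = MC and taking the root on the rising branch gives q* = 6.
TR = 56·6 = 336. TC = 343 + 120 = 463. Profit = 336 − 463 = -$127.
That loss of $127 beats the $343 the firm would lose by shutting down; producing recovers $216 of fixed cost.

Profit = -$127 at q = 6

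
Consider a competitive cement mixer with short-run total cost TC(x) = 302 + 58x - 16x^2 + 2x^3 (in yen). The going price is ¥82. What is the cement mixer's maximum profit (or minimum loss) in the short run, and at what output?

AVC = 58 - 16x + 2x^2 has its minimum ¥26 at x = 4; price ¥82 clears that bar, so the firm operates.
With MC = 58 - 32x + 6x^2, P = MC on the upward-sloping part at x* = 6.
TR = 82·6 = 492. TC = 302 + 204 = 506. Profit = 492 − 506 = -¥14.
Shutting down would mean losing the fixed cost of ¥302, so operating at a loss of ¥14 is better by ¥288.

Profit = -¥14 at x = 6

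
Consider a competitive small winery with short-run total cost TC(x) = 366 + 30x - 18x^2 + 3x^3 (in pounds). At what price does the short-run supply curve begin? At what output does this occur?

£3 per unit, at x = 3

Short-run supply begins at min AVC. From VC = 30x - 18x^2 + 3x^3, AVC = 30 - 18x + 3x^2.
dAVC/dx = -18 + 6x = 0 gives x = 3. min AVC = 30 - 18·3 + 3·3^2 = 3.
For P < £3 the firm produces nothing.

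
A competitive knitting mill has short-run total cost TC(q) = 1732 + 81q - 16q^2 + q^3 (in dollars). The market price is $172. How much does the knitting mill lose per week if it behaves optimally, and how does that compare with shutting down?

Profit = -$42 at q = 13

AVC = 81 - 16q + q^2 has its minimum $17 at q = 8; price $172 clears that bar, so the firm operates.
MC = 81 - 32q + 3q^2. Setting P = MC and taking the root on the rising branch gives q* = 13.
TR = 172·13 = 2236. TC = 1732 + 546 = 2278. Profit = 2236 − 2278 = -$42.
By producing, the firm covers all variable cost plus $1690 of fixed cost; shutting down would lose the full $1732.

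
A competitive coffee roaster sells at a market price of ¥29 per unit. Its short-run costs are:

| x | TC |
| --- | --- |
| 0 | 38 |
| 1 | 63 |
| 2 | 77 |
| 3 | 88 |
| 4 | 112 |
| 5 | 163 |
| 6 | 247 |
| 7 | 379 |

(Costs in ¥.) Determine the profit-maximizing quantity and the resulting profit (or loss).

Compute π = P·x − TC at each output: x=0: -38; x=1: -34; x=2: -19; x=3: -1; x=4: 4; x=5: -18; x=6: -73; x=7: -176.
Profit is maximized at x = 4. AVC there is 74/4 = ¥18.50 ≤ P, so producing beats shutting down (which would give -¥38).

x = 4; profit = ¥4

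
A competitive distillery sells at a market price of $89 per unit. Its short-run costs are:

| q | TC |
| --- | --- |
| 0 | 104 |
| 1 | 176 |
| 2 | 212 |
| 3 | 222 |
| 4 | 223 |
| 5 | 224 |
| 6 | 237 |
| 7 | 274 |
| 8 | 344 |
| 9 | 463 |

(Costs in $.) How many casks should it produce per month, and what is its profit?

q = 8; profit = $368

Tabulate TR − TC: q=0: -104; q=1: -87; q=2: -34; q=3: 45; q=4: 133; q=5: 221; q=6: 297; q=7: 349; q=8: 368; q=9: 338.
Profit is maximized at q = 8. AVC there is 240/8 = $30 ≤ P, so producing beats shutting down (which would give -$104).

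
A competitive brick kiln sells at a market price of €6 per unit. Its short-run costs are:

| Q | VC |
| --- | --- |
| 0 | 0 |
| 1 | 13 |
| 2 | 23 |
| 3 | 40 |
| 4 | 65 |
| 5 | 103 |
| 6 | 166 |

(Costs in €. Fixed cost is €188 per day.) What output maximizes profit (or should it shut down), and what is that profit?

Q = 0 (shut down); profit = -€188

Profit at each row (π = 6Q − TC): Q=0: -188; Q=1: -195; Q=2: -199; Q=3: -210; Q=4: -229; Q=5: -261; Q=6: -318.
Profit is highest at Q = 0. Equivalently, the lowest AVC in the table is 23/2 ≈ €11.50 at Q = 2, and P = €6 falls below it — price never covers variable cost, so the firm shuts down and loses only its fixed cost.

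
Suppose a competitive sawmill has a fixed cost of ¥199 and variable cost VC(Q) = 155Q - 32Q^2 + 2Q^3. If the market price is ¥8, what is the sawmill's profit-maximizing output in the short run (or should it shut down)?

Shut down

Variable cost is VC = 155Q - 32Q^2 + 2Q^3, so AVC = VC/Q = 155 - 32Q + 2Q^2 and MC = dTC/dQ = 155 - 64Q + 6Q^2.
AVC hits its minimum where MC = AVC, at Q = 8, giving min AVC = 155 - 32·8 + 2·8^2 = ¥27.
Since P = ¥8 < min AVC = ¥27, price fails to cover variable cost at any output.
Best response: produce nothing and absorb the ¥199 fixed cost.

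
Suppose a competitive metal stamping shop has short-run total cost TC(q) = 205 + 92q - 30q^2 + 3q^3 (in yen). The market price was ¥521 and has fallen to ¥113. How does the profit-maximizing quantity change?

MC = 92 - 60q + 9q^2; the shutdown threshold is min AVC = ¥17 (at q = 5).
At P = ¥521 ≥ min AVC, set P = MC on the rising branch: q = 11.
At P = ¥113 ≥ min AVC, set P = MC: q = 7. The firm stays open but cuts output.

Output falls from 11 to 7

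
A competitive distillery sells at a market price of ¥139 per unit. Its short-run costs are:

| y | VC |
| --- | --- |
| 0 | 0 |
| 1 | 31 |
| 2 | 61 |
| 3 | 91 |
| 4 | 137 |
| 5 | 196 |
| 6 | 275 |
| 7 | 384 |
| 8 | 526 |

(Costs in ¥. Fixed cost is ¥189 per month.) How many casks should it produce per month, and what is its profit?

y = 7; profit = ¥400

Profit at each row (π = 139y − TC): y=0: -189; y=1: -81; y=2: 28; y=3: 137; y=4: 230; y=5: 310; y=6: 370; y=7: 400; y=8: 397.
Profit is maximized at y = 7. AVC there is 384/7 = ¥54.86 ≤ P, so producing beats shutting down (which would give -¥189).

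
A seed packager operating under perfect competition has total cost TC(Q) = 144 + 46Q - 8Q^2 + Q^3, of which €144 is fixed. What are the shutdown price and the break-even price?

Shutdown price = min AVC. AVC = 46 - 8Q + Q^2, with vertex at Q = 4 and minimum €30.
ATC = 144/Q + 46 - 8Q + Q^2. Setting dATC/dQ = −144/Q^2 − 8 + 2Q = 0 gives Q = 6 (since 2·6^3 − 8·6^2 = 144).
min ATC = 144/6 + 46 − 8·6 + 6^2 = €58. That is the break-even price.
Between these two prices the firm operates at a loss; above €58 it earns a profit.

Shutdown price = €30; break-even price = €58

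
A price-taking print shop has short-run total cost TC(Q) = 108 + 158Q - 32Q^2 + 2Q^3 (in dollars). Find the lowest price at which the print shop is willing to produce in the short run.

Short-run supply begins at min AVC. From VC = 158Q - 32Q^2 + 2Q^3, AVC = 158 - 32Q + 2Q^2.
At the minimum of AVC, MC = AVC. MC = 158 - 64Q + 6Q^2; setting MC = AVC gives 4Q^2 - 32Q = 0, so Q = 8. min AVC = 30.
For P < $30 the firm produces nothing.

$30 per unit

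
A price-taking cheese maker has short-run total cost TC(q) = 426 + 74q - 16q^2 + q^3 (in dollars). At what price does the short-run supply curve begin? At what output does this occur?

$10 per unit, at q = 8

The shutdown price is the minimum of AVC. VC = 74q - 16q^2 + q^3, so AVC = 74 - 16q + q^2.
dAVC/dq = -16 + 2q = 0 gives q = 8. min AVC = 74 - 16·8 + 8^2 = 10.
For P < $10 the firm produces nothing.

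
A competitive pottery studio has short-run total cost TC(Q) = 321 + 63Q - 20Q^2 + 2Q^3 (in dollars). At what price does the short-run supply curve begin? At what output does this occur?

Short-run supply begins at min AVC. From VC = 63Q - 20Q^2 + 2Q^3, AVC = 63 - 20Q + 2Q^2.
dAVC/dQ = -20 + 4Q = 0 gives Q = 5. min AVC = 63 - 20·5 + 2·5^2 = 13.
So the shutdown price is $13.

$13 per unit, at Q = 5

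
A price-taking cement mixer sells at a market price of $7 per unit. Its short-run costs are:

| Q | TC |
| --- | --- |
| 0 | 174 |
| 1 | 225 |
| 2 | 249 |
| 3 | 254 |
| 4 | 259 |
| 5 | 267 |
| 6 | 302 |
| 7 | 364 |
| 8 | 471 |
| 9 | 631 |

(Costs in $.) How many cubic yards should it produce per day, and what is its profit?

Compute π = P·Q − TC at each output: Q=0: -174; Q=1: -218; Q=2: -235; Q=3: -233; Q=4: -231; Q=5: -232; Q=6: -260; Q=7: -315; Q=8: -415; Q=9: -568.
Profit is highest at Q = 0. Equivalently, the lowest AVC in the table is 93/5 ≈ $18.60 at Q = 5, and P = $7 falls below it — price never covers variable cost, so the firm shuts down and loses only its fixed cost.

Q = 0 (shut down); profit = -$174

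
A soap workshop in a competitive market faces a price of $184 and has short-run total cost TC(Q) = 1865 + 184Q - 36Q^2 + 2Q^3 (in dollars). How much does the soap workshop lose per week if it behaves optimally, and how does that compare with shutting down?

AVC = 184 - 36Q + 2Q^2 has its minimum $22 at Q = 9; price $184 clears that bar, so the firm operates.
With MC = 184 - 72Q + 6Q^2, P = MC on the upward-sloping part at Q* = 12.
TR = 184·12 = 2208. TC = 1865 + 480 = 2345. Profit = 2208 − 2345 = -$137.
That loss of $137 beats the $1865 the firm would lose by shutting down; producing recovers $1728 of fixed cost.

Profit = -$137 at Q = 12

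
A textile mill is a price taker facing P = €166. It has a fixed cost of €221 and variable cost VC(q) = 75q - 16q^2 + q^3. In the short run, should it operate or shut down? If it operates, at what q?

Strip out fixed cost: VC = 75q - 16q^2 + q^3. Then AVC = 75 - 16q + q^2 and MC = 75 - 32q + 3q^2.
AVC is minimized where dAVC/dq = -16 + 2q = 0, at q = 8; min AVC = 75 - 16·8 + 8^2 = €11.
Since P = €166 ≥ min AVC = €11, price covers variable cost and the firm should produce.
P = MC gives -91 - 32q + 3q^2 = 0, with roots -7/3 and 13. Take the larger (rising MC): q* = 13.
Check: AVC at q = 13 is €36 ≤ P, so revenue covers variable cost.
Profit = P·q − TC = 166·13 − 689 = €1469.

Produce at q = 13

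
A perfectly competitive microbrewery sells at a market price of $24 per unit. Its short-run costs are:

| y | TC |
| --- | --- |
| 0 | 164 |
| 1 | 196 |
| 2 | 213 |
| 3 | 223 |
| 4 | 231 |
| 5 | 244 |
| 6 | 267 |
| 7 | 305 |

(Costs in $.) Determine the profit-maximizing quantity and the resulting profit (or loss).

y = 6; profit = -$123

Tabulate TR − TC: y=0: -164; y=1: -172; y=2: -165; y=3: -151; y=4: -135; y=5: -124; y=6: -123; y=7: -137.
Profit is maximized at y = 6. AVC there is 103/6 = $17.17 ≤ P, so producing beats shutting down (which would give -$164).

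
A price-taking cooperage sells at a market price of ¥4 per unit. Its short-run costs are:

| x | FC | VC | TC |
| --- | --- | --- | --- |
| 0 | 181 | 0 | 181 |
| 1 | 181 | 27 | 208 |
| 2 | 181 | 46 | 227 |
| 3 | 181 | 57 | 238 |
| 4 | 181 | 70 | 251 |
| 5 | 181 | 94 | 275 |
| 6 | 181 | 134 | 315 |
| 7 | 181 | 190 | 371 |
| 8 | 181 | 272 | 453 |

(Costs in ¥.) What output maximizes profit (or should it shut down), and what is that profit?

x = 0 (shut down); profit = -¥181

Compute π = P·x − TC at each output: x=0: -181; x=1: -204; x=2: -219; x=3: -226; x=4: -235; x=5: -255; x=6: -291; x=7: -343; x=8: -421.
Profit is highest at x = 0. Equivalently, the lowest AVC in the table is 70/4 ≈ ¥17.50 at x = 4, and P = ¥4 falls below it — price never covers variable cost, so the firm shuts down and loses only its fixed cost.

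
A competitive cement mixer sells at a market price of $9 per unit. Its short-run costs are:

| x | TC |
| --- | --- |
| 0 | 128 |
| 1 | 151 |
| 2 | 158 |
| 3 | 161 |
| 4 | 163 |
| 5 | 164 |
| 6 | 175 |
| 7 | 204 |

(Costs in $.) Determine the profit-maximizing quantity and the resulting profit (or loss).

x = 5; profit = -$119

Tabulate TR − TC: x=0: -128; x=1: -142; x=2: -140; x=3: -134; x=4: -127; x=5: -119; x=6: -121; x=7: -141.
Profit is maximized at x = 5. AVC there is 36/5 = $7.20 ≤ P, so producing beats shutting down (which would give -$128).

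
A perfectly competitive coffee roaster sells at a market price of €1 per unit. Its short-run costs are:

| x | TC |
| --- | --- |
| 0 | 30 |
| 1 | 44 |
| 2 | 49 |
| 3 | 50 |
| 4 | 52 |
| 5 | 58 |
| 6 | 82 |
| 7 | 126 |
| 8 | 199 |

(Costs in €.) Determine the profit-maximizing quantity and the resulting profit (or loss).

x = 0 (shut down); profit = -€30

Compute π = P·x − TC at each output: x=0: -30; x=1: -43; x=2: -47; x=3: -47; x=4: -48; x=5: -53; x=6: -76; x=7: -119; x=8: -191.
Profit is highest at x = 0. Equivalently, the lowest AVC in the table is 22/4 ≈ €5.50 at x = 4, and P = €1 falls below it — price never covers variable cost, so the firm shuts down and loses only its fixed cost.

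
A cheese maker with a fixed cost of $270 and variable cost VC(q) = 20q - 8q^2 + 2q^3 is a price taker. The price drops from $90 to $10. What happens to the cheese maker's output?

Output falls from 5 to 0 (the firm shuts down)

AVC = 20 - 8q + 2q^2, minimized at q = 2 where min AVC = $12. MC = 20 - 16q + 6q^2.
With P = $90 above the shutdown price, P = MC gives q = 5.
At P = $10 < min AVC = $12, price no longer covers variable cost at any output, so the firm shuts down: q = 0.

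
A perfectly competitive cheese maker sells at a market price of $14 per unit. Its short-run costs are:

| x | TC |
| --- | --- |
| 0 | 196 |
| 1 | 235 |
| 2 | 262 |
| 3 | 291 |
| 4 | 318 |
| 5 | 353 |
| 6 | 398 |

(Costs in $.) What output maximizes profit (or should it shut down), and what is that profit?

Tabulate TR − TC: x=0: -196; x=1: -221; x=2: -234; x=3: -249; x=4: -262; x=5: -283; x=6: -314.
Profit is highest at x = 0. Equivalently, the lowest AVC in the table is 122/4 ≈ $30.50 at x = 4, and P = $14 falls below it — price never covers variable cost, so the firm shuts down and loses only its fixed cost.

x = 0 (shut down); profit = -$196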